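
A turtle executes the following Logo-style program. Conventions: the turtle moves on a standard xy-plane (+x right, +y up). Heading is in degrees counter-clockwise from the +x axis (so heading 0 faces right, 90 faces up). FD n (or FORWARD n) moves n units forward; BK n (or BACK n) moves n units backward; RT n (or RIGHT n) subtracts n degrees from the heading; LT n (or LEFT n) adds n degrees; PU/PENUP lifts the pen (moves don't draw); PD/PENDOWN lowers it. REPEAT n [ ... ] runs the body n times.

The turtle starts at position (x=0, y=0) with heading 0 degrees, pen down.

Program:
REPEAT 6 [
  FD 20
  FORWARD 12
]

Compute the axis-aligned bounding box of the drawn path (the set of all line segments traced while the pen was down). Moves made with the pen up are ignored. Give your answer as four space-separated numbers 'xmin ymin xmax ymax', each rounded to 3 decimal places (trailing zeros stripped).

Executing turtle program step by step:
Start: pos=(0,0), heading=0, pen down
REPEAT 6 [
  -- iteration 1/6 --
  FD 20: (0,0) -> (20,0) [heading=0, draw]
  FD 12: (20,0) -> (32,0) [heading=0, draw]
  -- iteration 2/6 --
  FD 20: (32,0) -> (52,0) [heading=0, draw]
  FD 12: (52,0) -> (64,0) [heading=0, draw]
  -- iteration 3/6 --
  FD 20: (64,0) -> (84,0) [heading=0, draw]
  FD 12: (84,0) -> (96,0) [heading=0, draw]
  -- iteration 4/6 --
  FD 20: (96,0) -> (116,0) [heading=0, draw]
  FD 12: (116,0) -> (128,0) [heading=0, draw]
  -- iteration 5/6 --
  FD 20: (128,0) -> (148,0) [heading=0, draw]
  FD 12: (148,0) -> (160,0) [heading=0, draw]
  -- iteration 6/6 --
  FD 20: (160,0) -> (180,0) [heading=0, draw]
  FD 12: (180,0) -> (192,0) [heading=0, draw]
]
Final: pos=(192,0), heading=0, 12 segment(s) drawn

Segment endpoints: x in {0, 20, 32, 52, 64, 84, 96, 116, 128, 148, 160, 180, 192}, y in {0}
xmin=0, ymin=0, xmax=192, ymax=0

Answer: 0 0 192 0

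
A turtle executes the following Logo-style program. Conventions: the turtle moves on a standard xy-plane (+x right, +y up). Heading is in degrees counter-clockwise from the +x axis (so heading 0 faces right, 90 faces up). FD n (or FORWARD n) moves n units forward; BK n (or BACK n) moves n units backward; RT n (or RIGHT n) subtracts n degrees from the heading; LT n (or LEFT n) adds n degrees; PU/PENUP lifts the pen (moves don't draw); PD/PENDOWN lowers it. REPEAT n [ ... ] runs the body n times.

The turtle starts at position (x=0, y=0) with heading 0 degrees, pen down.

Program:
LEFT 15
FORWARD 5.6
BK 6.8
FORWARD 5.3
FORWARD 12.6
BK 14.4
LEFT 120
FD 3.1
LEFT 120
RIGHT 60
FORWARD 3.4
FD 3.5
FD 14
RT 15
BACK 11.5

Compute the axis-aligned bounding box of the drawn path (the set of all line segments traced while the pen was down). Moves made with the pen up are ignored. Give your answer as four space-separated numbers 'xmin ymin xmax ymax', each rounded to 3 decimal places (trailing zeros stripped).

Executing turtle program step by step:
Start: pos=(0,0), heading=0, pen down
LT 15: heading 0 -> 15
FD 5.6: (0,0) -> (5.409,1.449) [heading=15, draw]
BK 6.8: (5.409,1.449) -> (-1.159,-0.311) [heading=15, draw]
FD 5.3: (-1.159,-0.311) -> (3.96,1.061) [heading=15, draw]
FD 12.6: (3.96,1.061) -> (16.131,4.322) [heading=15, draw]
BK 14.4: (16.131,4.322) -> (2.222,0.595) [heading=15, draw]
LT 120: heading 15 -> 135
FD 3.1: (2.222,0.595) -> (0.03,2.787) [heading=135, draw]
LT 120: heading 135 -> 255
RT 60: heading 255 -> 195
FD 3.4: (0.03,2.787) -> (-3.255,1.907) [heading=195, draw]
FD 3.5: (-3.255,1.907) -> (-6.635,1.001) [heading=195, draw]
FD 14: (-6.635,1.001) -> (-20.158,-2.622) [heading=195, draw]
RT 15: heading 195 -> 180
BK 11.5: (-20.158,-2.622) -> (-8.658,-2.622) [heading=180, draw]
Final: pos=(-8.658,-2.622), heading=180, 10 segment(s) drawn

Segment endpoints: x in {-20.158, -8.658, -6.635, -3.255, -1.159, 0, 0.03, 2.222, 3.96, 5.409, 16.131}, y in {-2.622, -2.622, -0.311, 0, 0.595, 1.001, 1.061, 1.449, 1.907, 2.787, 4.322}
xmin=-20.158, ymin=-2.622, xmax=16.131, ymax=4.322

Answer: -20.158 -2.622 16.131 4.322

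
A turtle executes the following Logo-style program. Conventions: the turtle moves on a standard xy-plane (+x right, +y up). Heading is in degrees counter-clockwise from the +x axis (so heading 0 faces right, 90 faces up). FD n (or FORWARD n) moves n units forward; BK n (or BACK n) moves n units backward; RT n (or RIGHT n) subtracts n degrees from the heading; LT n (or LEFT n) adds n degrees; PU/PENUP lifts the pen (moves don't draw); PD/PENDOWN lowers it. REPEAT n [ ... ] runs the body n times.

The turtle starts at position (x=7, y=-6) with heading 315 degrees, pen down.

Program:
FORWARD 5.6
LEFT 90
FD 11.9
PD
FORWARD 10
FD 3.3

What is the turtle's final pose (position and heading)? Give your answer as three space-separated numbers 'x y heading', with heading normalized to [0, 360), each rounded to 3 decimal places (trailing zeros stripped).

Answer: 28.779 7.859 45

Derivation:
Executing turtle program step by step:
Start: pos=(7,-6), heading=315, pen down
FD 5.6: (7,-6) -> (10.96,-9.96) [heading=315, draw]
LT 90: heading 315 -> 45
FD 11.9: (10.96,-9.96) -> (19.374,-1.545) [heading=45, draw]
PD: pen down
FD 10: (19.374,-1.545) -> (26.445,5.526) [heading=45, draw]
FD 3.3: (26.445,5.526) -> (28.779,7.859) [heading=45, draw]
Final: pos=(28.779,7.859), heading=45, 4 segment(s) drawn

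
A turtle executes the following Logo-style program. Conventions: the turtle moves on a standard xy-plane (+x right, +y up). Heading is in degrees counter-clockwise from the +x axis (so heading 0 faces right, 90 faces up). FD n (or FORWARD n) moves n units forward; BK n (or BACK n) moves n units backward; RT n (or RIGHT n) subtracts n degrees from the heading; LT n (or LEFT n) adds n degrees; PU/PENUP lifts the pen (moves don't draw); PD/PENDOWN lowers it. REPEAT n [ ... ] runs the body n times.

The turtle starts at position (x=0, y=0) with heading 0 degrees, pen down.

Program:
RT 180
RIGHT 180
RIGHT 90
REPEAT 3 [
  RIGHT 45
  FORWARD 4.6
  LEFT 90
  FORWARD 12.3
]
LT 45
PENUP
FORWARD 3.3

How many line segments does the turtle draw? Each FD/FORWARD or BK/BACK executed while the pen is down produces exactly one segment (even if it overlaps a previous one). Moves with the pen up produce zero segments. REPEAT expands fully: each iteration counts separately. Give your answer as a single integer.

Executing turtle program step by step:
Start: pos=(0,0), heading=0, pen down
RT 180: heading 0 -> 180
RT 180: heading 180 -> 0
RT 90: heading 0 -> 270
REPEAT 3 [
  -- iteration 1/3 --
  RT 45: heading 270 -> 225
  FD 4.6: (0,0) -> (-3.253,-3.253) [heading=225, draw]
  LT 90: heading 225 -> 315
  FD 12.3: (-3.253,-3.253) -> (5.445,-11.95) [heading=315, draw]
  -- iteration 2/3 --
  RT 45: heading 315 -> 270
  FD 4.6: (5.445,-11.95) -> (5.445,-16.55) [heading=270, draw]
  LT 90: heading 270 -> 0
  FD 12.3: (5.445,-16.55) -> (17.745,-16.55) [heading=0, draw]
  -- iteration 3/3 --
  RT 45: heading 0 -> 315
  FD 4.6: (17.745,-16.55) -> (20.997,-19.803) [heading=315, draw]
  LT 90: heading 315 -> 45
  FD 12.3: (20.997,-19.803) -> (29.695,-11.105) [heading=45, draw]
]
LT 45: heading 45 -> 90
PU: pen up
FD 3.3: (29.695,-11.105) -> (29.695,-7.805) [heading=90, move]
Final: pos=(29.695,-7.805), heading=90, 6 segment(s) drawn
Segments drawn: 6

Answer: 6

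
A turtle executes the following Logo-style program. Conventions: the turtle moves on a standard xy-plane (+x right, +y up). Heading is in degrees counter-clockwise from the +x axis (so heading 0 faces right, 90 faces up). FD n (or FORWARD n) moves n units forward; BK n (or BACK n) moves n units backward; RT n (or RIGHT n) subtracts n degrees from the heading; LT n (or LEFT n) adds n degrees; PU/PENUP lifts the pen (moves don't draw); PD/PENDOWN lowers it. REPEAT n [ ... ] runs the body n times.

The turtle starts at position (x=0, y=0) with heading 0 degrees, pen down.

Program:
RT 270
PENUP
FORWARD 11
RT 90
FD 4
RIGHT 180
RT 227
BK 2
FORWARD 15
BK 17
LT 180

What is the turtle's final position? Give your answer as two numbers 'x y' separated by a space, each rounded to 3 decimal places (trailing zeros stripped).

Answer: 1.272 13.925

Derivation:
Executing turtle program step by step:
Start: pos=(0,0), heading=0, pen down
RT 270: heading 0 -> 90
PU: pen up
FD 11: (0,0) -> (0,11) [heading=90, move]
RT 90: heading 90 -> 0
FD 4: (0,11) -> (4,11) [heading=0, move]
RT 180: heading 0 -> 180
RT 227: heading 180 -> 313
BK 2: (4,11) -> (2.636,12.463) [heading=313, move]
FD 15: (2.636,12.463) -> (12.866,1.492) [heading=313, move]
BK 17: (12.866,1.492) -> (1.272,13.925) [heading=313, move]
LT 180: heading 313 -> 133
Final: pos=(1.272,13.925), heading=133, 0 segment(s) drawn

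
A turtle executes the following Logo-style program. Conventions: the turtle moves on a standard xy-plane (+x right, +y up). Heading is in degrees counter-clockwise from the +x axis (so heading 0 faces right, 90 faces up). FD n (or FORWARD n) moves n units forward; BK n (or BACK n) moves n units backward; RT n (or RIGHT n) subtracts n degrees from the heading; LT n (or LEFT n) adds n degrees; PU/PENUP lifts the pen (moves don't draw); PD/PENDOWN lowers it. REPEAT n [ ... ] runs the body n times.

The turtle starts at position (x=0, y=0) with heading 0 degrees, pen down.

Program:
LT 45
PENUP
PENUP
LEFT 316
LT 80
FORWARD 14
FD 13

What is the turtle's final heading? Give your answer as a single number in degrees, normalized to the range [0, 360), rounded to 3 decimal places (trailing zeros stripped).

Executing turtle program step by step:
Start: pos=(0,0), heading=0, pen down
LT 45: heading 0 -> 45
PU: pen up
PU: pen up
LT 316: heading 45 -> 1
LT 80: heading 1 -> 81
FD 14: (0,0) -> (2.19,13.828) [heading=81, move]
FD 13: (2.19,13.828) -> (4.224,26.668) [heading=81, move]
Final: pos=(4.224,26.668), heading=81, 0 segment(s) drawn

Answer: 81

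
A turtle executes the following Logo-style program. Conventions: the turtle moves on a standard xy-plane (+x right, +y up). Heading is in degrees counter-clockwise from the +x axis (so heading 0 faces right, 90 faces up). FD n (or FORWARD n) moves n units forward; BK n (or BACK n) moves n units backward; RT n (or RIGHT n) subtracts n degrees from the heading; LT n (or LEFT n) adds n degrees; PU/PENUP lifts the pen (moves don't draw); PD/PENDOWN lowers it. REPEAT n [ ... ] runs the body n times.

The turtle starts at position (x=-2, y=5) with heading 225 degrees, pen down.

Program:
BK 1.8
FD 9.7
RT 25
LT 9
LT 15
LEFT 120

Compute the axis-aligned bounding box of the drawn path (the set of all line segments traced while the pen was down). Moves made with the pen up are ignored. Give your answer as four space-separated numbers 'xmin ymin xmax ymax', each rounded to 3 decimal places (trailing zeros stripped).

Answer: -7.586 -0.586 -0.727 6.273

Derivation:
Executing turtle program step by step:
Start: pos=(-2,5), heading=225, pen down
BK 1.8: (-2,5) -> (-0.727,6.273) [heading=225, draw]
FD 9.7: (-0.727,6.273) -> (-7.586,-0.586) [heading=225, draw]
RT 25: heading 225 -> 200
LT 9: heading 200 -> 209
LT 15: heading 209 -> 224
LT 120: heading 224 -> 344
Final: pos=(-7.586,-0.586), heading=344, 2 segment(s) drawn

Segment endpoints: x in {-7.586, -2, -0.727}, y in {-0.586, 5, 6.273}
xmin=-7.586, ymin=-0.586, xmax=-0.727, ymax=6.273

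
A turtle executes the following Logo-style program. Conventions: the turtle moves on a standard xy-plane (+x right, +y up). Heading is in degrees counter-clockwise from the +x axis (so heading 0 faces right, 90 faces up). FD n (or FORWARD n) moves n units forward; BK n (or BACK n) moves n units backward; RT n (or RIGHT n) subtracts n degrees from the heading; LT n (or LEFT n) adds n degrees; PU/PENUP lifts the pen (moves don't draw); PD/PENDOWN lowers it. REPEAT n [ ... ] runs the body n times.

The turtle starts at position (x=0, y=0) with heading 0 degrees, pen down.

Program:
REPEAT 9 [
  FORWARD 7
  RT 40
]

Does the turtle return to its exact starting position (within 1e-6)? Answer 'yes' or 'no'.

Answer: yes

Derivation:
Executing turtle program step by step:
Start: pos=(0,0), heading=0, pen down
REPEAT 9 [
  -- iteration 1/9 --
  FD 7: (0,0) -> (7,0) [heading=0, draw]
  RT 40: heading 0 -> 320
  -- iteration 2/9 --
  FD 7: (7,0) -> (12.362,-4.5) [heading=320, draw]
  RT 40: heading 320 -> 280
  -- iteration 3/9 --
  FD 7: (12.362,-4.5) -> (13.578,-11.393) [heading=280, draw]
  RT 40: heading 280 -> 240
  -- iteration 4/9 --
  FD 7: (13.578,-11.393) -> (10.078,-17.455) [heading=240, draw]
  RT 40: heading 240 -> 200
  -- iteration 5/9 --
  FD 7: (10.078,-17.455) -> (3.5,-19.849) [heading=200, draw]
  RT 40: heading 200 -> 160
  -- iteration 6/9 --
  FD 7: (3.5,-19.849) -> (-3.078,-17.455) [heading=160, draw]
  RT 40: heading 160 -> 120
  -- iteration 7/9 --
  FD 7: (-3.078,-17.455) -> (-6.578,-11.393) [heading=120, draw]
  RT 40: heading 120 -> 80
  -- iteration 8/9 --
  FD 7: (-6.578,-11.393) -> (-5.362,-4.5) [heading=80, draw]
  RT 40: heading 80 -> 40
  -- iteration 9/9 --
  FD 7: (-5.362,-4.5) -> (0,0) [heading=40, draw]
  RT 40: heading 40 -> 0
]
Final: pos=(0,0), heading=0, 9 segment(s) drawn

Start position: (0, 0)
Final position: (0, 0)
Distance = 0; < 1e-6 -> CLOSED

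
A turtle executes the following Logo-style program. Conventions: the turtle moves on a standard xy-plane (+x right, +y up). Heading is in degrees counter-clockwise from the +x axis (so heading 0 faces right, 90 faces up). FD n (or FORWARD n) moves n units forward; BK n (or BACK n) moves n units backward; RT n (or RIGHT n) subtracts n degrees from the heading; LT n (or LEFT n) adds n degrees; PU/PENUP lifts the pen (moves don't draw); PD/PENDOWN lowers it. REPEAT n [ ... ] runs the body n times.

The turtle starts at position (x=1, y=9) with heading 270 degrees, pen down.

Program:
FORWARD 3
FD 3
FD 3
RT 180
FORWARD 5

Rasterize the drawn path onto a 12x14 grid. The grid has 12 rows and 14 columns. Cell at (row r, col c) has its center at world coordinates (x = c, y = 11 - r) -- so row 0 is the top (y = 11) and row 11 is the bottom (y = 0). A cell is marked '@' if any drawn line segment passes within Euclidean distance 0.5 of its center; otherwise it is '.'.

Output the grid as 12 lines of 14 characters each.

Segment 0: (1,9) -> (1,6)
Segment 1: (1,6) -> (1,3)
Segment 2: (1,3) -> (1,0)
Segment 3: (1,0) -> (1,5)

Answer: ..............
..............
.@............
.@............
.@............
.@............
.@............
.@............
.@............
.@............
.@............
.@............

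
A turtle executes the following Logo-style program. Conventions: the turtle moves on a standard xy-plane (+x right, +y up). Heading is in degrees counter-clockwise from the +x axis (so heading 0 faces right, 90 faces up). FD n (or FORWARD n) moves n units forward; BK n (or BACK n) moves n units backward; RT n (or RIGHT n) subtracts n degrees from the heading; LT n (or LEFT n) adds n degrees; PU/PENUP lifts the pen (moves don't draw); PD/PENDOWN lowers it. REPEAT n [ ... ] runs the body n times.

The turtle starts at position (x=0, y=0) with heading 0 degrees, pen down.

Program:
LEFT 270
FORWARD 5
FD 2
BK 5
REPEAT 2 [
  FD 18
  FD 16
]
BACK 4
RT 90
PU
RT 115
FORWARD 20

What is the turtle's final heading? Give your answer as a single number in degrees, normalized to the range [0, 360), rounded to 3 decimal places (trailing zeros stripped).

Executing turtle program step by step:
Start: pos=(0,0), heading=0, pen down
LT 270: heading 0 -> 270
FD 5: (0,0) -> (0,-5) [heading=270, draw]
FD 2: (0,-5) -> (0,-7) [heading=270, draw]
BK 5: (0,-7) -> (0,-2) [heading=270, draw]
REPEAT 2 [
  -- iteration 1/2 --
  FD 18: (0,-2) -> (0,-20) [heading=270, draw]
  FD 16: (0,-20) -> (0,-36) [heading=270, draw]
  -- iteration 2/2 --
  FD 18: (0,-36) -> (0,-54) [heading=270, draw]
  FD 16: (0,-54) -> (0,-70) [heading=270, draw]
]
BK 4: (0,-70) -> (0,-66) [heading=270, draw]
RT 90: heading 270 -> 180
PU: pen up
RT 115: heading 180 -> 65
FD 20: (0,-66) -> (8.452,-47.874) [heading=65, move]
Final: pos=(8.452,-47.874), heading=65, 8 segment(s) drawn

Answer: 65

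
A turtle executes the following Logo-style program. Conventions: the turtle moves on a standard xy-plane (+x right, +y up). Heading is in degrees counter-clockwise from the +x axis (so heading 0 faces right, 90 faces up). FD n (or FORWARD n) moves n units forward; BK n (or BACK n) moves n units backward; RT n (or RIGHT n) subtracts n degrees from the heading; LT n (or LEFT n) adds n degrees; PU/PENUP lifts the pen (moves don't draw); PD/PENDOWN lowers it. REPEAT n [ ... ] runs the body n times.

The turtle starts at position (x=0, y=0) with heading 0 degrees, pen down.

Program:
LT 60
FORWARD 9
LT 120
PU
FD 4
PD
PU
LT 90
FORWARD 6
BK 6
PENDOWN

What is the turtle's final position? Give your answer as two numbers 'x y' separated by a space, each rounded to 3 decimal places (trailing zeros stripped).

Executing turtle program step by step:
Start: pos=(0,0), heading=0, pen down
LT 60: heading 0 -> 60
FD 9: (0,0) -> (4.5,7.794) [heading=60, draw]
LT 120: heading 60 -> 180
PU: pen up
FD 4: (4.5,7.794) -> (0.5,7.794) [heading=180, move]
PD: pen down
PU: pen up
LT 90: heading 180 -> 270
FD 6: (0.5,7.794) -> (0.5,1.794) [heading=270, move]
BK 6: (0.5,1.794) -> (0.5,7.794) [heading=270, move]
PD: pen down
Final: pos=(0.5,7.794), heading=270, 1 segment(s) drawn

Answer: 0.5 7.794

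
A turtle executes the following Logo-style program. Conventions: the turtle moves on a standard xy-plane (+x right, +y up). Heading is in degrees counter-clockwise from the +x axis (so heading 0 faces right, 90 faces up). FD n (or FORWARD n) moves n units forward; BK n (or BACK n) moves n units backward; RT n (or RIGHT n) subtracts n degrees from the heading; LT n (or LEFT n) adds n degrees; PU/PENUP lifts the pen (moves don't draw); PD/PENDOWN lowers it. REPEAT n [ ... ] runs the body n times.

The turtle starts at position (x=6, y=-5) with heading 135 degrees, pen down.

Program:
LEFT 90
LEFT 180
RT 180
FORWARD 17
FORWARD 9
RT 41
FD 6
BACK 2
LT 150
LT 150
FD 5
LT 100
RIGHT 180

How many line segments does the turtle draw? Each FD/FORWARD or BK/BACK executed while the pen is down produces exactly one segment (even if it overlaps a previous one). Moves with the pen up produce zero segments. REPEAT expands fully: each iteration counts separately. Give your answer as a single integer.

Executing turtle program step by step:
Start: pos=(6,-5), heading=135, pen down
LT 90: heading 135 -> 225
LT 180: heading 225 -> 45
RT 180: heading 45 -> 225
FD 17: (6,-5) -> (-6.021,-17.021) [heading=225, draw]
FD 9: (-6.021,-17.021) -> (-12.385,-23.385) [heading=225, draw]
RT 41: heading 225 -> 184
FD 6: (-12.385,-23.385) -> (-18.37,-23.803) [heading=184, draw]
BK 2: (-18.37,-23.803) -> (-16.375,-23.664) [heading=184, draw]
LT 150: heading 184 -> 334
LT 150: heading 334 -> 124
FD 5: (-16.375,-23.664) -> (-19.171,-19.519) [heading=124, draw]
LT 100: heading 124 -> 224
RT 180: heading 224 -> 44
Final: pos=(-19.171,-19.519), heading=44, 5 segment(s) drawn
Segments drawn: 5

Answer: 5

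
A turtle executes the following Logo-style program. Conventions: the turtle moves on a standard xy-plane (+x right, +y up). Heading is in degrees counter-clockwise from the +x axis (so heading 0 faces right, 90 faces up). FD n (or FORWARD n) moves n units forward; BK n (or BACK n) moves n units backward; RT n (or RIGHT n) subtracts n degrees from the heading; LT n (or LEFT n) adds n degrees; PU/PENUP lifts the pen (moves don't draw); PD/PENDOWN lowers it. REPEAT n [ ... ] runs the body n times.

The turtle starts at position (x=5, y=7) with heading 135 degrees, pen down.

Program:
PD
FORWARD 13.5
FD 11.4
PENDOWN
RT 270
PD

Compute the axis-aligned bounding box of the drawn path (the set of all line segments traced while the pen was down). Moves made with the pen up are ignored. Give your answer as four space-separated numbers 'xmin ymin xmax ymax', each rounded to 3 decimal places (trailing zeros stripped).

Executing turtle program step by step:
Start: pos=(5,7), heading=135, pen down
PD: pen down
FD 13.5: (5,7) -> (-4.546,16.546) [heading=135, draw]
FD 11.4: (-4.546,16.546) -> (-12.607,24.607) [heading=135, draw]
PD: pen down
RT 270: heading 135 -> 225
PD: pen down
Final: pos=(-12.607,24.607), heading=225, 2 segment(s) drawn

Segment endpoints: x in {-12.607, -4.546, 5}, y in {7, 16.546, 24.607}
xmin=-12.607, ymin=7, xmax=5, ymax=24.607

Answer: -12.607 7 5 24.607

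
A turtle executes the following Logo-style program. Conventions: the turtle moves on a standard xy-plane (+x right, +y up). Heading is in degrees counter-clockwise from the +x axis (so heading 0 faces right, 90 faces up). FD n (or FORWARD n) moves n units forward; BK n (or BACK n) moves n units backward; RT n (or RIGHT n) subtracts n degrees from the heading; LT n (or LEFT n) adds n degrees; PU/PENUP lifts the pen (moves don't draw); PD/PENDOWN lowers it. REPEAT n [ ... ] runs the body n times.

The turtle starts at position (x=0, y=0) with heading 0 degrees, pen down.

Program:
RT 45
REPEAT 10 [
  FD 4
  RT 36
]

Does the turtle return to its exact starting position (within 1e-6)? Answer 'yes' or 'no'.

Executing turtle program step by step:
Start: pos=(0,0), heading=0, pen down
RT 45: heading 0 -> 315
REPEAT 10 [
  -- iteration 1/10 --
  FD 4: (0,0) -> (2.828,-2.828) [heading=315, draw]
  RT 36: heading 315 -> 279
  -- iteration 2/10 --
  FD 4: (2.828,-2.828) -> (3.454,-6.779) [heading=279, draw]
  RT 36: heading 279 -> 243
  -- iteration 3/10 --
  FD 4: (3.454,-6.779) -> (1.638,-10.343) [heading=243, draw]
  RT 36: heading 243 -> 207
  -- iteration 4/10 --
  FD 4: (1.638,-10.343) -> (-1.926,-12.159) [heading=207, draw]
  RT 36: heading 207 -> 171
  -- iteration 5/10 --
  FD 4: (-1.926,-12.159) -> (-5.877,-11.533) [heading=171, draw]
  RT 36: heading 171 -> 135
  -- iteration 6/10 --
  FD 4: (-5.877,-11.533) -> (-8.705,-8.705) [heading=135, draw]
  RT 36: heading 135 -> 99
  -- iteration 7/10 --
  FD 4: (-8.705,-8.705) -> (-9.331,-4.754) [heading=99, draw]
  RT 36: heading 99 -> 63
  -- iteration 8/10 --
  FD 4: (-9.331,-4.754) -> (-7.515,-1.19) [heading=63, draw]
  RT 36: heading 63 -> 27
  -- iteration 9/10 --
  FD 4: (-7.515,-1.19) -> (-3.951,0.626) [heading=27, draw]
  RT 36: heading 27 -> 351
  -- iteration 10/10 --
  FD 4: (-3.951,0.626) -> (0,0) [heading=351, draw]
  RT 36: heading 351 -> 315
]
Final: pos=(0,0), heading=315, 10 segment(s) drawn

Start position: (0, 0)
Final position: (0, 0)
Distance = 0; < 1e-6 -> CLOSED

Answer: yes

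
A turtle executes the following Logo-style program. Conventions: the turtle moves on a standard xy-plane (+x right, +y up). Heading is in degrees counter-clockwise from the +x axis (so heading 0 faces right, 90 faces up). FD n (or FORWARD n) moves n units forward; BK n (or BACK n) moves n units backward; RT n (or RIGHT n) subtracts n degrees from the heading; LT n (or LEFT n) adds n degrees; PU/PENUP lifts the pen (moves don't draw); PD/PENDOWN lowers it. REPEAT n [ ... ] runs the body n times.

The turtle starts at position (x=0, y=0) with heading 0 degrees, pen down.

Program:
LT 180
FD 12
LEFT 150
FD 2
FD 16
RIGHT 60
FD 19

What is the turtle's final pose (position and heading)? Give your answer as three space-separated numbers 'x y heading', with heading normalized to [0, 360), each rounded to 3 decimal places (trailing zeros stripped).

Answer: 3.588 -28 270

Derivation:
Executing turtle program step by step:
Start: pos=(0,0), heading=0, pen down
LT 180: heading 0 -> 180
FD 12: (0,0) -> (-12,0) [heading=180, draw]
LT 150: heading 180 -> 330
FD 2: (-12,0) -> (-10.268,-1) [heading=330, draw]
FD 16: (-10.268,-1) -> (3.588,-9) [heading=330, draw]
RT 60: heading 330 -> 270
FD 19: (3.588,-9) -> (3.588,-28) [heading=270, draw]
Final: pos=(3.588,-28), heading=270, 4 segment(s) drawn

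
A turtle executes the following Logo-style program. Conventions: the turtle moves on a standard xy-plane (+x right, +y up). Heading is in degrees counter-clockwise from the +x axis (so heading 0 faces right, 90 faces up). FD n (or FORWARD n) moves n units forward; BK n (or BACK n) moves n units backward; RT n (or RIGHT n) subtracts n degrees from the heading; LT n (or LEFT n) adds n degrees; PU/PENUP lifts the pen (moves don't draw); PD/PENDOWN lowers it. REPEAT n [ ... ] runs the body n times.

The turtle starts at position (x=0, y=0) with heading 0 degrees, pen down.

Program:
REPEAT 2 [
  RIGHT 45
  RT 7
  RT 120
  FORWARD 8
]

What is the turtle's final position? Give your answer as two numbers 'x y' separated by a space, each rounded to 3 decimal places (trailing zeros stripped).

Executing turtle program step by step:
Start: pos=(0,0), heading=0, pen down
REPEAT 2 [
  -- iteration 1/2 --
  RT 45: heading 0 -> 315
  RT 7: heading 315 -> 308
  RT 120: heading 308 -> 188
  FD 8: (0,0) -> (-7.922,-1.113) [heading=188, draw]
  -- iteration 2/2 --
  RT 45: heading 188 -> 143
  RT 7: heading 143 -> 136
  RT 120: heading 136 -> 16
  FD 8: (-7.922,-1.113) -> (-0.232,1.092) [heading=16, draw]
]
Final: pos=(-0.232,1.092), heading=16, 2 segment(s) drawn

Answer: -0.232 1.092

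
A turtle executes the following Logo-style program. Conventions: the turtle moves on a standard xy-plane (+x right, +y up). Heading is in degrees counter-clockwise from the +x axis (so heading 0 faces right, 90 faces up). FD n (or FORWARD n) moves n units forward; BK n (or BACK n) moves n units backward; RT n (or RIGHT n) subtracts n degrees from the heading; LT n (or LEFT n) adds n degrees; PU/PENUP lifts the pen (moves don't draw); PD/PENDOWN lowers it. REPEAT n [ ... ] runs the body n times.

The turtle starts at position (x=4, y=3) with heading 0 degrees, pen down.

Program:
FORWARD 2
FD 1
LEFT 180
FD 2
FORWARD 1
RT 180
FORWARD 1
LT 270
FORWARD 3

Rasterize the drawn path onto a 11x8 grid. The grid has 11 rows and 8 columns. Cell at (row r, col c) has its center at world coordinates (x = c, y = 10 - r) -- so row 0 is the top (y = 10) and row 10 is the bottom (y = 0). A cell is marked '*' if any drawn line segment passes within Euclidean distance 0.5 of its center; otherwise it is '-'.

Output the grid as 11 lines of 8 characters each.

Segment 0: (4,3) -> (6,3)
Segment 1: (6,3) -> (7,3)
Segment 2: (7,3) -> (5,3)
Segment 3: (5,3) -> (4,3)
Segment 4: (4,3) -> (5,3)
Segment 5: (5,3) -> (5,0)

Answer: --------
--------
--------
--------
--------
--------
--------
----****
-----*--
-----*--
-----*--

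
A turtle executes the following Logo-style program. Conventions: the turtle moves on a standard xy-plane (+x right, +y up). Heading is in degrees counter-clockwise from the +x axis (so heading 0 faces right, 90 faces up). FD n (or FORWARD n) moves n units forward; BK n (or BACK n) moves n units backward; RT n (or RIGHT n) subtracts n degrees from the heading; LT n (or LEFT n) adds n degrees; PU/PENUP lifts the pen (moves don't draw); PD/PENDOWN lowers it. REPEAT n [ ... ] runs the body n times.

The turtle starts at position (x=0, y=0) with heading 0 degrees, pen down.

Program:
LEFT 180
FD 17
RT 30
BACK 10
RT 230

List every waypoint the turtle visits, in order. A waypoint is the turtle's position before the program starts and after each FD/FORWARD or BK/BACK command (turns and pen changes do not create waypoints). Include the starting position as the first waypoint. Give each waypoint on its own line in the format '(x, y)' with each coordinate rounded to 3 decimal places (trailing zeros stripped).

Executing turtle program step by step:
Start: pos=(0,0), heading=0, pen down
LT 180: heading 0 -> 180
FD 17: (0,0) -> (-17,0) [heading=180, draw]
RT 30: heading 180 -> 150
BK 10: (-17,0) -> (-8.34,-5) [heading=150, draw]
RT 230: heading 150 -> 280
Final: pos=(-8.34,-5), heading=280, 2 segment(s) drawn
Waypoints (3 total):
(0, 0)
(-17, 0)
(-8.34, -5)

Answer: (0, 0)
(-17, 0)
(-8.34, -5)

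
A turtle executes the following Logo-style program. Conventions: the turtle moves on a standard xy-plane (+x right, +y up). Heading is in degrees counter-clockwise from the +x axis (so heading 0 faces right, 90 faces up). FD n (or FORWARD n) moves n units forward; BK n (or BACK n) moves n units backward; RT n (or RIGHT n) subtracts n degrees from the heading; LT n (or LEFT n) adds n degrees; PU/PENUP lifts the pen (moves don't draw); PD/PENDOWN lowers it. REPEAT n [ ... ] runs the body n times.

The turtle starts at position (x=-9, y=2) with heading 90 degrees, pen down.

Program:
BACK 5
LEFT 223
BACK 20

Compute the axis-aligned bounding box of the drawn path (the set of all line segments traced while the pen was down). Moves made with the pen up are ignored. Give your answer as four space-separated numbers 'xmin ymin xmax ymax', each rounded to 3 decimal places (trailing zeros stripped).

Answer: -22.64 -3 -9 11.627

Derivation:
Executing turtle program step by step:
Start: pos=(-9,2), heading=90, pen down
BK 5: (-9,2) -> (-9,-3) [heading=90, draw]
LT 223: heading 90 -> 313
BK 20: (-9,-3) -> (-22.64,11.627) [heading=313, draw]
Final: pos=(-22.64,11.627), heading=313, 2 segment(s) drawn

Segment endpoints: x in {-22.64, -9}, y in {-3, 2, 11.627}
xmin=-22.64, ymin=-3, xmax=-9, ymax=11.627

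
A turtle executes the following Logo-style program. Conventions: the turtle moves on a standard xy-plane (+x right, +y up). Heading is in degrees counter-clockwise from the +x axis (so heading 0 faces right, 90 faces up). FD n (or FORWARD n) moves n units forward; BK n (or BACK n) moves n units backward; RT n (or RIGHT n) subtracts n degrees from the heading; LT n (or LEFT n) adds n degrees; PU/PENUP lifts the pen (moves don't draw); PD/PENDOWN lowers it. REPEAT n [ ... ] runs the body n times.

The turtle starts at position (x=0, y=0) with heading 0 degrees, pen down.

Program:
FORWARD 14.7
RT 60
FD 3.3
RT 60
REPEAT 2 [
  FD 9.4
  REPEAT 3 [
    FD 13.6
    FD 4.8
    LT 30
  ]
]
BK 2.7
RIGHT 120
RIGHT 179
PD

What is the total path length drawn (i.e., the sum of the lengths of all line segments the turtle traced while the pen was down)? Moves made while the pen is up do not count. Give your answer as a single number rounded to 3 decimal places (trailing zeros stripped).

Answer: 149.9

Derivation:
Executing turtle program step by step:
Start: pos=(0,0), heading=0, pen down
FD 14.7: (0,0) -> (14.7,0) [heading=0, draw]
RT 60: heading 0 -> 300
FD 3.3: (14.7,0) -> (16.35,-2.858) [heading=300, draw]
RT 60: heading 300 -> 240
REPEAT 2 [
  -- iteration 1/2 --
  FD 9.4: (16.35,-2.858) -> (11.65,-10.999) [heading=240, draw]
  REPEAT 3 [
    -- iteration 1/3 --
    FD 13.6: (11.65,-10.999) -> (4.85,-22.776) [heading=240, draw]
    FD 4.8: (4.85,-22.776) -> (2.45,-26.933) [heading=240, draw]
    LT 30: heading 240 -> 270
    -- iteration 2/3 --
    FD 13.6: (2.45,-26.933) -> (2.45,-40.533) [heading=270, draw]
    FD 4.8: (2.45,-40.533) -> (2.45,-45.333) [heading=270, draw]
    LT 30: heading 270 -> 300
    -- iteration 3/3 --
    FD 13.6: (2.45,-45.333) -> (9.25,-57.111) [heading=300, draw]
    FD 4.8: (9.25,-57.111) -> (11.65,-61.268) [heading=300, draw]
    LT 30: heading 300 -> 330
  ]
  -- iteration 2/2 --
  FD 9.4: (11.65,-61.268) -> (19.791,-65.968) [heading=330, draw]
  REPEAT 3 [
    -- iteration 1/3 --
    FD 13.6: (19.791,-65.968) -> (31.569,-72.768) [heading=330, draw]
    FD 4.8: (31.569,-72.768) -> (35.726,-75.168) [heading=330, draw]
    LT 30: heading 330 -> 0
    -- iteration 2/3 --
    FD 13.6: (35.726,-75.168) -> (49.326,-75.168) [heading=0, draw]
    FD 4.8: (49.326,-75.168) -> (54.126,-75.168) [heading=0, draw]
    LT 30: heading 0 -> 30
    -- iteration 3/3 --
    FD 13.6: (54.126,-75.168) -> (65.903,-68.368) [heading=30, draw]
    FD 4.8: (65.903,-68.368) -> (70.06,-65.968) [heading=30, draw]
    LT 30: heading 30 -> 60
  ]
]
BK 2.7: (70.06,-65.968) -> (68.71,-68.307) [heading=60, draw]
RT 120: heading 60 -> 300
RT 179: heading 300 -> 121
PD: pen down
Final: pos=(68.71,-68.307), heading=121, 17 segment(s) drawn

Segment lengths:
  seg 1: (0,0) -> (14.7,0), length = 14.7
  seg 2: (14.7,0) -> (16.35,-2.858), length = 3.3
  seg 3: (16.35,-2.858) -> (11.65,-10.999), length = 9.4
  seg 4: (11.65,-10.999) -> (4.85,-22.776), length = 13.6
  seg 5: (4.85,-22.776) -> (2.45,-26.933), length = 4.8
  seg 6: (2.45,-26.933) -> (2.45,-40.533), length = 13.6
  seg 7: (2.45,-40.533) -> (2.45,-45.333), length = 4.8
  seg 8: (2.45,-45.333) -> (9.25,-57.111), length = 13.6
  seg 9: (9.25,-57.111) -> (11.65,-61.268), length = 4.8
  seg 10: (11.65,-61.268) -> (19.791,-65.968), length = 9.4
  seg 11: (19.791,-65.968) -> (31.569,-72.768), length = 13.6
  seg 12: (31.569,-72.768) -> (35.726,-75.168), length = 4.8
  seg 13: (35.726,-75.168) -> (49.326,-75.168), length = 13.6
  seg 14: (49.326,-75.168) -> (54.126,-75.168), length = 4.8
  seg 15: (54.126,-75.168) -> (65.903,-68.368), length = 13.6
  seg 16: (65.903,-68.368) -> (70.06,-65.968), length = 4.8
  seg 17: (70.06,-65.968) -> (68.71,-68.307), length = 2.7
Total = 149.9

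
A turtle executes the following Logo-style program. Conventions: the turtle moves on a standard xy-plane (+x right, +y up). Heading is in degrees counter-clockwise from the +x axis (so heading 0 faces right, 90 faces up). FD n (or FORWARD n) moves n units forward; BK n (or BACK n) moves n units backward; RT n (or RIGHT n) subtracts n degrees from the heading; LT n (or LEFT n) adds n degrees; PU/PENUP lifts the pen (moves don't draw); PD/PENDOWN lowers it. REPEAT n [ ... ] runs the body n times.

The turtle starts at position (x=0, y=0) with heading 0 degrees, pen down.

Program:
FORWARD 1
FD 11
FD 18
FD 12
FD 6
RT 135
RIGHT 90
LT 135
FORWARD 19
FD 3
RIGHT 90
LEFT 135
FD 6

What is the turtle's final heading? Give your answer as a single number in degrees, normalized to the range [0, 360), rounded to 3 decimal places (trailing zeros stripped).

Executing turtle program step by step:
Start: pos=(0,0), heading=0, pen down
FD 1: (0,0) -> (1,0) [heading=0, draw]
FD 11: (1,0) -> (12,0) [heading=0, draw]
FD 18: (12,0) -> (30,0) [heading=0, draw]
FD 12: (30,0) -> (42,0) [heading=0, draw]
FD 6: (42,0) -> (48,0) [heading=0, draw]
RT 135: heading 0 -> 225
RT 90: heading 225 -> 135
LT 135: heading 135 -> 270
FD 19: (48,0) -> (48,-19) [heading=270, draw]
FD 3: (48,-19) -> (48,-22) [heading=270, draw]
RT 90: heading 270 -> 180
LT 135: heading 180 -> 315
FD 6: (48,-22) -> (52.243,-26.243) [heading=315, draw]
Final: pos=(52.243,-26.243), heading=315, 8 segment(s) drawn

Answer: 315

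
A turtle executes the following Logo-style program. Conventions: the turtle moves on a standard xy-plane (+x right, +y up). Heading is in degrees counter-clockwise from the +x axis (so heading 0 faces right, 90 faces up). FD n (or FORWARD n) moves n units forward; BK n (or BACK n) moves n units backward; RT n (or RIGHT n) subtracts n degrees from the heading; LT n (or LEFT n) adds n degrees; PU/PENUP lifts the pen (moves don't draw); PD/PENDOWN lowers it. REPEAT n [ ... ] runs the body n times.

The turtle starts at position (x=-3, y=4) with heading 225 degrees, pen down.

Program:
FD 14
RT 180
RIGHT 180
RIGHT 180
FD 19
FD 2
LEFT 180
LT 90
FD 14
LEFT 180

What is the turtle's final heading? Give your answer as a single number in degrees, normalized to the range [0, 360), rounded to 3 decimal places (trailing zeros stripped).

Answer: 135

Derivation:
Executing turtle program step by step:
Start: pos=(-3,4), heading=225, pen down
FD 14: (-3,4) -> (-12.899,-5.899) [heading=225, draw]
RT 180: heading 225 -> 45
RT 180: heading 45 -> 225
RT 180: heading 225 -> 45
FD 19: (-12.899,-5.899) -> (0.536,7.536) [heading=45, draw]
FD 2: (0.536,7.536) -> (1.95,8.95) [heading=45, draw]
LT 180: heading 45 -> 225
LT 90: heading 225 -> 315
FD 14: (1.95,8.95) -> (11.849,-0.95) [heading=315, draw]
LT 180: heading 315 -> 135
Final: pos=(11.849,-0.95), heading=135, 4 segment(s) drawn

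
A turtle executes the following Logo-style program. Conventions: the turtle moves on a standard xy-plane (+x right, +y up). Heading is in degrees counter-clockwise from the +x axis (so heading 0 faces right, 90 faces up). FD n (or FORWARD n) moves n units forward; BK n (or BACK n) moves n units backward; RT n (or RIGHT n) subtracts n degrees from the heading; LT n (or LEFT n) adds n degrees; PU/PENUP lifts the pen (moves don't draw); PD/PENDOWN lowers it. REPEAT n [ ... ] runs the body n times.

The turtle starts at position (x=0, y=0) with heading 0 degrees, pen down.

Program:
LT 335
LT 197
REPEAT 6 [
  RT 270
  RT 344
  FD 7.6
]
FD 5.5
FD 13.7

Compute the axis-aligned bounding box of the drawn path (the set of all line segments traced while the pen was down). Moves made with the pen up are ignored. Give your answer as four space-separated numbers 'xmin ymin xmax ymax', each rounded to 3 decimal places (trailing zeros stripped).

Answer: -1.134 -7.526 8.001 19.522

Derivation:
Executing turtle program step by step:
Start: pos=(0,0), heading=0, pen down
LT 335: heading 0 -> 335
LT 197: heading 335 -> 172
REPEAT 6 [
  -- iteration 1/6 --
  RT 270: heading 172 -> 262
  RT 344: heading 262 -> 278
  FD 7.6: (0,0) -> (1.058,-7.526) [heading=278, draw]
  -- iteration 2/6 --
  RT 270: heading 278 -> 8
  RT 344: heading 8 -> 24
  FD 7.6: (1.058,-7.526) -> (8.001,-4.435) [heading=24, draw]
  -- iteration 3/6 --
  RT 270: heading 24 -> 114
  RT 344: heading 114 -> 130
  FD 7.6: (8.001,-4.435) -> (3.115,1.387) [heading=130, draw]
  -- iteration 4/6 --
  RT 270: heading 130 -> 220
  RT 344: heading 220 -> 236
  FD 7.6: (3.115,1.387) -> (-1.134,-4.914) [heading=236, draw]
  -- iteration 5/6 --
  RT 270: heading 236 -> 326
  RT 344: heading 326 -> 342
  FD 7.6: (-1.134,-4.914) -> (6.094,-7.262) [heading=342, draw]
  -- iteration 6/6 --
  RT 270: heading 342 -> 72
  RT 344: heading 72 -> 88
  FD 7.6: (6.094,-7.262) -> (6.359,0.333) [heading=88, draw]
]
FD 5.5: (6.359,0.333) -> (6.551,5.83) [heading=88, draw]
FD 13.7: (6.551,5.83) -> (7.029,19.522) [heading=88, draw]
Final: pos=(7.029,19.522), heading=88, 8 segment(s) drawn

Segment endpoints: x in {-1.134, 0, 1.058, 3.115, 6.094, 6.359, 6.551, 7.029, 8.001}, y in {-7.526, -7.262, -4.914, -4.435, 0, 0.333, 1.387, 5.83, 19.522}
xmin=-1.134, ymin=-7.526, xmax=8.001, ymax=19.522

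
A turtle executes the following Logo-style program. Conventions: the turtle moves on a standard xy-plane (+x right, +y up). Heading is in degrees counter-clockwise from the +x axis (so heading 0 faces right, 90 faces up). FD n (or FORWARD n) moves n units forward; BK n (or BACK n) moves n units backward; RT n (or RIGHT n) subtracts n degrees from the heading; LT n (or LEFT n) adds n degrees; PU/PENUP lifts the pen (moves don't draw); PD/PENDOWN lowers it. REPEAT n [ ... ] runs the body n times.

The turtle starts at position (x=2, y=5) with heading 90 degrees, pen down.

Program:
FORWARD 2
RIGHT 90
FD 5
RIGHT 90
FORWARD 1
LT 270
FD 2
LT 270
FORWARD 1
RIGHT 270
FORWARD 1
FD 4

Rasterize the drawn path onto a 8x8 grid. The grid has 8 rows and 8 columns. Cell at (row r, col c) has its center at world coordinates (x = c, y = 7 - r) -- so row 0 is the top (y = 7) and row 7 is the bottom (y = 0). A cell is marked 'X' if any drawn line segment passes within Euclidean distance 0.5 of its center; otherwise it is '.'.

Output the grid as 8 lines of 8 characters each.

Segment 0: (2,5) -> (2,7)
Segment 1: (2,7) -> (7,7)
Segment 2: (7,7) -> (7,6)
Segment 3: (7,6) -> (5,6)
Segment 4: (5,6) -> (5,7)
Segment 5: (5,7) -> (4,7)
Segment 6: (4,7) -> (0,7)

Answer: XXXXXXXX
..X..XXX
..X.....
........
........
........
........
........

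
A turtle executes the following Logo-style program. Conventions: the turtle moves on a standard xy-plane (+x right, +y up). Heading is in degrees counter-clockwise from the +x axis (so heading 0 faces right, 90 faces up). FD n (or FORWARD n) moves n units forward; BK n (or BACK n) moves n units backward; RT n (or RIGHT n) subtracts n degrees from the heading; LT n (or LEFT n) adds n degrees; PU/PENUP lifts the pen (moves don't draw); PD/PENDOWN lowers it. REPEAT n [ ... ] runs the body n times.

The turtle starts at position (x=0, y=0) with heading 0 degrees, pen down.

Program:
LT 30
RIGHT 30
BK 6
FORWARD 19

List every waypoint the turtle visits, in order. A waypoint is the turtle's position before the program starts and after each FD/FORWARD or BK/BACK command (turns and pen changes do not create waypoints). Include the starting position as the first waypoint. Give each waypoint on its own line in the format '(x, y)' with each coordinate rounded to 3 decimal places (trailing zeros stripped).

Answer: (0, 0)
(-6, 0)
(13, 0)

Derivation:
Executing turtle program step by step:
Start: pos=(0,0), heading=0, pen down
LT 30: heading 0 -> 30
RT 30: heading 30 -> 0
BK 6: (0,0) -> (-6,0) [heading=0, draw]
FD 19: (-6,0) -> (13,0) [heading=0, draw]
Final: pos=(13,0), heading=0, 2 segment(s) drawn
Waypoints (3 total):
(0, 0)
(-6, 0)
(13, 0)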